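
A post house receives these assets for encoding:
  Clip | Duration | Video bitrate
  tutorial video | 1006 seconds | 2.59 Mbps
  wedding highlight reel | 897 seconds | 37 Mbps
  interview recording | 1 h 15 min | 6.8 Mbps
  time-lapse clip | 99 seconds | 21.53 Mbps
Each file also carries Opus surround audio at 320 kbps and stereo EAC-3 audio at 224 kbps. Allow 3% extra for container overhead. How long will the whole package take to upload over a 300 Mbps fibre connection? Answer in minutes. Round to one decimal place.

Audio total: 320 + 224 = 544 kbps = 0.544 Mbps.
tutorial video: 3.134 Mbps × 1006 s × 1.03 = 3247.4 Mb
wedding highlight reel: 37.544 Mbps × 897 s × 1.03 = 34687.3 Mb
interview recording: 7.344 Mbps × 4500 s × 1.03 = 34039.4 Mb
time-lapse clip: 22.074 Mbps × 99 s × 1.03 = 2250.9 Mb
Total: 74225.0 Mb = 9278.1 MB.
At 300 Mbps: 74225.0 / 300 = 247 s ≈ 4.12 minutes.

4.1 minutes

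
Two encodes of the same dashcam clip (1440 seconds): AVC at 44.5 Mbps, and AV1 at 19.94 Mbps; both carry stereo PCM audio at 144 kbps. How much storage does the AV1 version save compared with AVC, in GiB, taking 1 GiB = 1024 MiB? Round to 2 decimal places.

Audio: 144 kbps = 0.144 Mbps.
AVC: 44.644 Mbps × 1440 s = 64287.4 Mb = 7.484 GiB.
AV1: 20.084 Mbps × 1440 s = 28921.0 Mb = 3.367 GiB.
Saving: 7.484 − 3.367 = 4.117 GiB.

4.12 GiB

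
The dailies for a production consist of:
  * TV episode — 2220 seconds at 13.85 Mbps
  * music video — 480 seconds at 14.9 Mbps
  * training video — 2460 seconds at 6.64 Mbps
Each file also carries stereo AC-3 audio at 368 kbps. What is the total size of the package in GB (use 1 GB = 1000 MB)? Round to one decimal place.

Audio: 368 kbps = 0.368 Mbps.
TV episode: 14.218 Mbps × 2220 s = 31564.0 Mb
music video: 15.268 Mbps × 480 s = 7328.6 Mb
training video: 7.008 Mbps × 2460 s = 17239.7 Mb
Total: 56132.3 Mb = 7016.5 MB.
= 7.017 GB.

7.0 GB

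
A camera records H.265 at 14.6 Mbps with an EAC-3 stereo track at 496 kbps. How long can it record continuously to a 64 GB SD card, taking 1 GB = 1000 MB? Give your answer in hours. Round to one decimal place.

Audio: 496 kbps = 0.496 Mbps.
Total bitrate: 14.6 + 0.496 = 15.096 Mbps.
Capacity: 64 GB = 512,000 Mb.
Recording time: 512,000 / 15.096 = 33,916 s ≈ 9.42 hours.

9.4 hours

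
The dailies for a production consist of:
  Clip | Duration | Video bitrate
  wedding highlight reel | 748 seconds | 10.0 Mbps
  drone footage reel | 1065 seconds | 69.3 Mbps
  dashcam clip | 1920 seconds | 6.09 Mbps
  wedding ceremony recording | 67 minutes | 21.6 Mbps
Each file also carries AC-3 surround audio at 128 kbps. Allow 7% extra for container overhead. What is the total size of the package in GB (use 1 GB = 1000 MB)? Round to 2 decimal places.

Audio: 128 kbps = 0.128 Mbps.
wedding highlight reel: 10.128 Mbps × 748 s × 1.07 = 8106.0 Mb
drone footage reel: 69.428 Mbps × 1065 s × 1.07 = 79116.7 Mb
dashcam clip: 6.218 Mbps × 1920 s × 1.07 = 12774.3 Mb
wedding ceremony recording: 21.728 Mbps × 4020 s × 1.07 = 93460.8 Mb
Total: 193457.8 Mb = 24182.2 MB.
= 24.18 GB.

24.18 GB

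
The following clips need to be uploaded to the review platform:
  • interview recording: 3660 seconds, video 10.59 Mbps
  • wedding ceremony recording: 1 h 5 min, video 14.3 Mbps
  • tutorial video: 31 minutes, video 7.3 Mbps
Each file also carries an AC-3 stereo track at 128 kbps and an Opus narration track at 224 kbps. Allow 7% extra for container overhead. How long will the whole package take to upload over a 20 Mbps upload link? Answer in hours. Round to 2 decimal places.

1.66 hours

Audio total: 128 + 224 = 352 kbps = 0.352 Mbps.
interview recording: 10.942 Mbps × 3660 s × 1.07 = 42851.1 Mb
wedding ceremony recording: 14.652 Mbps × 3900 s × 1.07 = 61142.8 Mb
tutorial video: 7.652 Mbps × 1860 s × 1.07 = 15229.0 Mb
Total: 119222.9 Mb = 14902.9 MB.
At 20 Mbps: 119222.9 / 20 = 5961 s ≈ 1.66 hours.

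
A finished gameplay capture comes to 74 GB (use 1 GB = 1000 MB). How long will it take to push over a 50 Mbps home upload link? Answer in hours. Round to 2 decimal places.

3.29 hours

File: 74 GB = 592000.0 Mb.
At 50 Mbps: 592000.0 / 50 = 11840.0 s ≈ 3.29 hours.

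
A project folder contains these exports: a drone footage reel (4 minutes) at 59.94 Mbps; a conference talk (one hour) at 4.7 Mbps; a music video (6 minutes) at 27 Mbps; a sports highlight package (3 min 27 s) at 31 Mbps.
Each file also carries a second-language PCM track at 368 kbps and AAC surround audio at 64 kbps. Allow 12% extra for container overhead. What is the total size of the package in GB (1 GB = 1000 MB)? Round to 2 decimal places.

6.91 GB

Audio total: 368 + 64 = 432 kbps = 0.432 Mbps.
drone footage reel: 60.372 Mbps × 240 s × 1.12 = 16228.0 Mb
conference talk: 5.132 Mbps × 3600 s × 1.12 = 20692.2 Mb
music video: 27.432 Mbps × 360 s × 1.12 = 11060.6 Mb
sports highlight package: 31.432 Mbps × 207 s × 1.12 = 7287.2 Mb
Total: 55268.0 Mb = 6908.5 MB.
= 6.908 GB.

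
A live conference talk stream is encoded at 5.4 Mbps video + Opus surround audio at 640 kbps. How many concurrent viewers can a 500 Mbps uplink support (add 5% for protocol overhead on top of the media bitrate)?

Audio: 640 kbps = 0.640 Mbps.
Per-viewer media rate: 6.040 Mbps.
On the wire with 5% overhead: 6.342 Mbps.
500 Mbps = 500.0 Mbps; 500.0 / 6.342 = 78.84 → 78 viewers.

78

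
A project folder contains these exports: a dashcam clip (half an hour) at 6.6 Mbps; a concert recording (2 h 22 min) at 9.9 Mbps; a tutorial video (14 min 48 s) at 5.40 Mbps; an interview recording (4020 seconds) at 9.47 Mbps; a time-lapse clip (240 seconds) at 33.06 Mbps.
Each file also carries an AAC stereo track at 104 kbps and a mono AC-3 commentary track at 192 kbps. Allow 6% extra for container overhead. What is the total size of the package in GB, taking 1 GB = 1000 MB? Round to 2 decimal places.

Audio total: 104 + 192 = 296 kbps = 0.296 Mbps.
dashcam clip: 6.896 Mbps × 1800 s × 1.06 = 13157.6 Mb
concert recording: 10.196 Mbps × 8520 s × 1.06 = 92082.1 Mb
tutorial video: 5.696 Mbps × 888 s × 1.06 = 5361.5 Mb
interview recording: 9.766 Mbps × 4020 s × 1.06 = 41614.9 Mb
time-lapse clip: 33.356 Mbps × 240 s × 1.06 = 8485.8 Mb
Total: 160701.9 Mb = 20087.7 MB.
= 20.09 GB.

20.09 GB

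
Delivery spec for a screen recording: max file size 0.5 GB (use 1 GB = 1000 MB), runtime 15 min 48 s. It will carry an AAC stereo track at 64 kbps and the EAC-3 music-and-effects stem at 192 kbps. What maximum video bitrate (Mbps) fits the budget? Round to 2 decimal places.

3.96 Mbps

Budget: 0.5 GB = 4000.0 Mb.
15 min 48 s = 948 s
Total bitrate budget: 4000.0 Mb / 948 s = 4.219 Mbps.
Audio total: 64 + 192 = 256 kbps = 0.256 Mbps.
Video: 4.219 − 0.256 = 3.963 Mbps.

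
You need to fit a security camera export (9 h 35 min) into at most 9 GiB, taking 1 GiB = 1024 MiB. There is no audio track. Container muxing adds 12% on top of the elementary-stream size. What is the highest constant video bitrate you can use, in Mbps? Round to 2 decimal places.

2.00 Mbps

Budget: 9 GiB = 77309.4 Mb.
Stream payload after overhead: 77309.4 / 1.12 = 69026.3 Mb.
9 h 35 min = 575 min = 34500 s
Total bitrate budget: 69026.3 Mb / 34500 s = 2.001 Mbps.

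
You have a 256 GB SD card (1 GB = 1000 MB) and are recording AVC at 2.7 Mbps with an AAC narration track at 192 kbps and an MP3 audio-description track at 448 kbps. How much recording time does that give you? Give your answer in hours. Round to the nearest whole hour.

Audio total: 192 + 448 = 640 kbps = 0.640 Mbps.
Total bitrate: 2.7 + 0.640 = 3.340 Mbps.
Capacity: 256 GB = 2,048,000 Mb.
Recording time: 2,048,000 / 3.340 = 613,174 s ≈ 170 hours.

170 hours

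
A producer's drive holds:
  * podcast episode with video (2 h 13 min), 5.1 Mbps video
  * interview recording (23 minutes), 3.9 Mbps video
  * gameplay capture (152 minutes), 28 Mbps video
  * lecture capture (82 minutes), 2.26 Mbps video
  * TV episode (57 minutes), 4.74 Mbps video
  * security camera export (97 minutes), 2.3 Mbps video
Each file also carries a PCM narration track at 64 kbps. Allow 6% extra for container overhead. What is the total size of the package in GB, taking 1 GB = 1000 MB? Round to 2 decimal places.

Audio: 64 kbps = 0.064 Mbps.
podcast episode with video: 5.164 Mbps × 7980 s × 1.06 = 43681.2 Mb
interview recording: 3.964 Mbps × 1380 s × 1.06 = 5798.5 Mb
gameplay capture: 28.064 Mbps × 9120 s × 1.06 = 271300.3 Mb
lecture capture: 2.324 Mbps × 4920 s × 1.06 = 12120.1 Mb
TV episode: 4.804 Mbps × 3420 s × 1.06 = 17415.5 Mb
security camera export: 2.364 Mbps × 5820 s × 1.06 = 14584.0 Mb
Total: 364899.7 Mb = 45612.5 MB.
= 45.61 GB.

45.61 GB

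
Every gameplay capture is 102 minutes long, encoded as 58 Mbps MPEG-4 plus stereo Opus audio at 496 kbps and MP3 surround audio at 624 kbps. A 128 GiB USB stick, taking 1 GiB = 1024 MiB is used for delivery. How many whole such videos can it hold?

3

102 min = 6120 s
Audio total: 496 + 624 = 1120 kbps = 1.120 Mbps.
Total bitrate: 59.120 Mbps.
Per item: 59.120 Mbps × 6120 s = 361,814 Mb = 45,227 MB.
Capacity: 128 GiB = 1,099,512 Mb; 3.04 items → 3 complete.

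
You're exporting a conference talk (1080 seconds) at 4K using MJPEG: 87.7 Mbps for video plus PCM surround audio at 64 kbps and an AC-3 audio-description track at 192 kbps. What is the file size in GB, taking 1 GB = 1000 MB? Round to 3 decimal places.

Audio total: 64 + 192 = 256 kbps = 0.256 Mbps.
Total bitrate: 87.7 + 0.256 = 87.956 Mbps.
Stream data: 87.956 Mbps × 1080 s = 94992.5 Mb.
94,992 Mb ÷ 8 = 11,874 MB → 11.87 GB.

11.874 GB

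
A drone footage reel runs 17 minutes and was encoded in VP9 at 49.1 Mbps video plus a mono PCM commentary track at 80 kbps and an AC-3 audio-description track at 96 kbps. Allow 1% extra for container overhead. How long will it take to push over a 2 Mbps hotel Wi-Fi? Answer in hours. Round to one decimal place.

7.1 hours

17 min = 1020 s
Audio total: 80 + 96 = 176 kbps = 0.176 Mbps.
Total bitrate: 49.276 Mbps.
File: 49.276 Mbps × 1020 s = 50261.5 Mb.
With 1% container overhead: ×1.01. → 50764.1 Mb.
At 2 Mbps: 50764.1 / 2 = 25382.1 s ≈ 7.05 hours.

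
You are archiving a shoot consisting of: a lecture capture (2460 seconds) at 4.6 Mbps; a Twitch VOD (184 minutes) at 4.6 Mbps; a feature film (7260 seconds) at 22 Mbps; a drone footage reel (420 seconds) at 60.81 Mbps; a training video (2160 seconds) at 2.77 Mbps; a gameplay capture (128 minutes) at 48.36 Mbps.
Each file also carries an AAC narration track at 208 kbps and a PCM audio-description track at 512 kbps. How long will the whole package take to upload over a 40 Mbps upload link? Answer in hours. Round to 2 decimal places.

4.49 hours

Audio total: 208 + 512 = 720 kbps = 0.720 Mbps.
lecture capture: 5.320 Mbps × 2460 s = 13087.2 Mb
Twitch VOD: 5.320 Mbps × 11040 s = 58732.8 Mb
feature film: 22.720 Mbps × 7260 s = 164947.2 Mb
drone footage reel: 61.530 Mbps × 420 s = 25842.6 Mb
training video: 3.490 Mbps × 2160 s = 7538.4 Mb
gameplay capture: 49.080 Mbps × 7680 s = 376934.4 Mb
Total: 647082.6 Mb = 80885.3 MB.
At 40 Mbps: 647082.6 / 40 = 16177 s ≈ 4.49 hours.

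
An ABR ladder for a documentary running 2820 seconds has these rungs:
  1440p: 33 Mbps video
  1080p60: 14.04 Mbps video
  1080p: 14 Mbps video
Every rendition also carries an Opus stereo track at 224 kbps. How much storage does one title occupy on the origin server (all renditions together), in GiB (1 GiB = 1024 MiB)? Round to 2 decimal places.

Audio: 224 kbps = 0.224 Mbps.
Sum of rendition bitrates: (33+0.224) + (14.04+0.224) + (14+0.224) = 61.712 Mbps.
× 2820 s = 174,028 Mb = 21,753 MB = 20.26 GiB.

20.26 GiB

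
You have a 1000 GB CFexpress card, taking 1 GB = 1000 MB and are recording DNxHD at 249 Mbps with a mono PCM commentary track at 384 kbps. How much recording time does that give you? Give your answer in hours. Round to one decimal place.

Audio: 384 kbps = 0.384 Mbps.
Total bitrate: 249 + 0.384 = 249.384 Mbps.
Capacity: 1000 GB = 8,000,000 Mb.
Recording time: 8,000,000 / 249.384 = 32,079 s ≈ 8.91 hours.

8.9 hours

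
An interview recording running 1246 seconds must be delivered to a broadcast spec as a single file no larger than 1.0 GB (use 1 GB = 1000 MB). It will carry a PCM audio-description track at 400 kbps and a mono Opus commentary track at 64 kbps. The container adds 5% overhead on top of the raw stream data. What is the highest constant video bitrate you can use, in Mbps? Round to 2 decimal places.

5.65 Mbps

Budget: 1.0 GB = 8000.0 Mb.
Stream payload after overhead: 8000.0 / 1.05 = 7619.0 Mb.
Total bitrate budget: 7619.0 Mb / 1246 s = 6.115 Mbps.
Audio total: 400 + 64 = 464 kbps = 0.464 Mbps.
Video: 6.115 − 0.464 = 5.651 Mbps.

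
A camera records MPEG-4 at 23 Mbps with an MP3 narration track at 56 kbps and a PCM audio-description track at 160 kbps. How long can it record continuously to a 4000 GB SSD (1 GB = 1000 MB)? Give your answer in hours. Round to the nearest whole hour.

Audio total: 56 + 160 = 216 kbps = 0.216 Mbps.
Total bitrate: 23 + 0.216 = 23.216 Mbps.
Capacity: 4000 GB = 32,000,000 Mb.
Recording time: 32,000,000 / 23.216 = 1,378,360 s ≈ 383 hours.

383 hours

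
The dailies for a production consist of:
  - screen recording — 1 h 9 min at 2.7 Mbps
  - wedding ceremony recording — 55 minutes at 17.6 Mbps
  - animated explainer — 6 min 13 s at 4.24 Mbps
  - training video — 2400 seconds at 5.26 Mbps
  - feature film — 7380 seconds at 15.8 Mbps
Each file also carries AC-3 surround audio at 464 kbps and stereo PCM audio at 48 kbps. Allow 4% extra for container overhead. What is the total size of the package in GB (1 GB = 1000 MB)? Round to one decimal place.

Audio total: 464 + 48 = 512 kbps = 0.512 Mbps.
screen recording: 3.212 Mbps × 4140 s × 1.04 = 13829.6 Mb
wedding ceremony recording: 18.112 Mbps × 3300 s × 1.04 = 62160.4 Mb
animated explainer: 4.752 Mbps × 373 s × 1.04 = 1843.4 Mb
training video: 5.772 Mbps × 2400 s × 1.04 = 14406.9 Mb
feature film: 16.312 Mbps × 7380 s × 1.04 = 125197.9 Mb
Total: 217438.1 Mb = 27179.8 MB.
= 27.18 GB.

27.2 GB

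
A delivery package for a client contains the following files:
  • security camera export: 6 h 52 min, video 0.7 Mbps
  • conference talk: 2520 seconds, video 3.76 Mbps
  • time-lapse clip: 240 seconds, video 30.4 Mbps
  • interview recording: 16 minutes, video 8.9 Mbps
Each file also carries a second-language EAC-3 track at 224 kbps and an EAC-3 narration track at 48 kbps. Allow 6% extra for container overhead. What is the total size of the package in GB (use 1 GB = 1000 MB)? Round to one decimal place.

Audio total: 224 + 48 = 272 kbps = 0.272 Mbps.
security camera export: 0.972 Mbps × 24720 s × 1.06 = 25469.5 Mb
conference talk: 4.032 Mbps × 2520 s × 1.06 = 10770.3 Mb
time-lapse clip: 30.672 Mbps × 240 s × 1.06 = 7803.0 Mb
interview recording: 9.172 Mbps × 960 s × 1.06 = 9333.4 Mb
Total: 53376.2 Mb = 6672.0 MB.
= 6.672 GB.

6.7 GB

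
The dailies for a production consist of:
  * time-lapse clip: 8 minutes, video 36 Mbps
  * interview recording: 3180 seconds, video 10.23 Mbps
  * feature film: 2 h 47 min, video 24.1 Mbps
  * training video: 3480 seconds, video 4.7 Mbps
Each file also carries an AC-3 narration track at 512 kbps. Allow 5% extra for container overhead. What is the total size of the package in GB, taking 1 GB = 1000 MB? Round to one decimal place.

Audio: 512 kbps = 0.512 Mbps.
time-lapse clip: 36.512 Mbps × 480 s × 1.05 = 18402.0 Mb
interview recording: 10.742 Mbps × 3180 s × 1.05 = 35867.5 Mb
feature film: 24.612 Mbps × 10020 s × 1.05 = 258942.9 Mb
training video: 5.212 Mbps × 3480 s × 1.05 = 19044.6 Mb
Total: 332257.1 Mb = 41532.1 MB.
= 41.53 GB.

41.5 GB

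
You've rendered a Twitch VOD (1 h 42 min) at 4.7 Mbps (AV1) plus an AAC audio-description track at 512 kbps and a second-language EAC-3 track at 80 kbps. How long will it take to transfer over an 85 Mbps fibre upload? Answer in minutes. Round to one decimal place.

6.4 minutes

1 h 42 min = 102 min = 6120 s
Audio total: 512 + 80 = 592 kbps = 0.592 Mbps.
Total bitrate: 5.292 Mbps.
File: 5.292 Mbps × 6120 s = 32387.0 Mb.
At 85 Mbps: 32387.0 / 85 = 381.0 s ≈ 6.35 minutes.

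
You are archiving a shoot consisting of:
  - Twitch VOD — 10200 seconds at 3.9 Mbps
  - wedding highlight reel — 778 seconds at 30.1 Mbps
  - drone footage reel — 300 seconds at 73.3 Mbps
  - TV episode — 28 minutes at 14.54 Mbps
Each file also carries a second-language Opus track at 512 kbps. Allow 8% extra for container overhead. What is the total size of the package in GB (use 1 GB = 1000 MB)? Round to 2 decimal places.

15.69 GB

Audio: 512 kbps = 0.512 Mbps.
Twitch VOD: 4.412 Mbps × 10200 s × 1.08 = 48602.6 Mb
wedding highlight reel: 30.612 Mbps × 778 s × 1.08 = 25721.4 Mb
drone footage reel: 73.812 Mbps × 300 s × 1.08 = 23915.1 Mb
TV episode: 15.052 Mbps × 1680 s × 1.08 = 27310.3 Mb
Total: 125549.5 Mb = 15693.7 MB.
= 15.69 GB.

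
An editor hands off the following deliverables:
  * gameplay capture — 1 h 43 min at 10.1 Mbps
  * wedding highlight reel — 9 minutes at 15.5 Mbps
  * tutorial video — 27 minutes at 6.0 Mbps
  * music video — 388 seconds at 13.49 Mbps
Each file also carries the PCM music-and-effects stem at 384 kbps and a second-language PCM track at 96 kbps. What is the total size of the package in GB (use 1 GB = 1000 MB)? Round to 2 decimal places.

11.24 GB

Audio total: 384 + 96 = 480 kbps = 0.480 Mbps.
gameplay capture: 10.580 Mbps × 6180 s = 65384.4 Mb
wedding highlight reel: 15.980 Mbps × 540 s = 8629.2 Mb
tutorial video: 6.480 Mbps × 1620 s = 10497.6 Mb
music video: 13.970 Mbps × 388 s = 5420.4 Mb
Total: 89931.6 Mb = 11241.4 MB.
= 11.24 GB.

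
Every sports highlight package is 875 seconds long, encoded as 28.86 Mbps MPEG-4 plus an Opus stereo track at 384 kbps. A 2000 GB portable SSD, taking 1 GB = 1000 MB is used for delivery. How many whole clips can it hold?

625

Audio: 384 kbps = 0.384 Mbps.
Total bitrate: 29.244 Mbps.
Per item: 29.244 Mbps × 875 s = 25,588 Mb = 3,199 MB.
Capacity: 2000 GB = 16,000,000 Mb; 625.28 items → 625 complete.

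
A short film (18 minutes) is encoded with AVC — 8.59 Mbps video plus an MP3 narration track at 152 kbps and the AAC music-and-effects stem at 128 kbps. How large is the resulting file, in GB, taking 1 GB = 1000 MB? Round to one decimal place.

18 min = 1080 s
Audio total: 152 + 128 = 280 kbps = 0.280 Mbps.
Total bitrate: 8.59 + 0.280 = 8.870 Mbps.
Stream data: 8.870 Mbps × 1080 s = 9579.6 Mb.
9,580 Mb ÷ 8 = 1,197 MB → 1.197 GB.

1.2 GB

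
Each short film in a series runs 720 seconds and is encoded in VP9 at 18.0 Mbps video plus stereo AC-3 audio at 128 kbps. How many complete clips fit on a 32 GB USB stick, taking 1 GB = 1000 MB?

Audio: 128 kbps = 0.128 Mbps.
Total bitrate: 18.128 Mbps.
Per item: 18.128 Mbps × 720 s = 13,052 Mb = 1,632 MB.
Capacity: 32 GB = 256,000 Mb; 19.61 items → 19 complete.

19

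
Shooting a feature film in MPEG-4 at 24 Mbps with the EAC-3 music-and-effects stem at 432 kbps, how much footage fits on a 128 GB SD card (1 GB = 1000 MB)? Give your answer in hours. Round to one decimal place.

Audio: 432 kbps = 0.432 Mbps.
Total bitrate: 24 + 0.432 = 24.432 Mbps.
Capacity: 128 GB = 1,024,000 Mb.
Recording time: 1,024,000 / 24.432 = 41,912 s ≈ 11.6 hours.

11.6 hours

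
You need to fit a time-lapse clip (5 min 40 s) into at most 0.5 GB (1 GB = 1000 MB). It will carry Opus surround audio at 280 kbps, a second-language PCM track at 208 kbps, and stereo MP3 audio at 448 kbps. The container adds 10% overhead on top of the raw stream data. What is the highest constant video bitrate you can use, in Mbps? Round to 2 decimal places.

Budget: 0.5 GB = 4000.0 Mb.
Stream payload after overhead: 4000.0 / 1.10 = 3636.4 Mb.
5 min 40 s = 340 s
Total bitrate budget: 3636.4 Mb / 340 s = 10.695 Mbps.
Audio total: 280 + 208 + 448 = 936 kbps = 0.936 Mbps.
Video: 10.695 − 0.936 = 9.759 Mbps.

9.76 Mbps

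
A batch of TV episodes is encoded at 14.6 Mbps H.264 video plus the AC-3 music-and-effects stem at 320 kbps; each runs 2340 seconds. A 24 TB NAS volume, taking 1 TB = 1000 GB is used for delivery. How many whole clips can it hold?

Audio: 320 kbps = 0.320 Mbps.
Total bitrate: 14.920 Mbps.
Per item: 14.920 Mbps × 2340 s = 34,913 Mb = 4,364 MB.
Capacity: 24 TB = 192,000,000 Mb; 5499.42 items → 5499 complete.

5499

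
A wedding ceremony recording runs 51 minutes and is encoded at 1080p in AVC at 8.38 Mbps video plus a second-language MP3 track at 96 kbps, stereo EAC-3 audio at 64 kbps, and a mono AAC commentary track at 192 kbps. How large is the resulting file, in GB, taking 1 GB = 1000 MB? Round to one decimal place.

3.3 GB

51 min = 3060 s
Audio total: 96 + 64 + 192 = 352 kbps = 0.352 Mbps.
Total bitrate: 8.38 + 0.352 = 8.732 Mbps.
Stream data: 8.732 Mbps × 3060 s = 26719.9 Mb.
26,720 Mb ÷ 8 = 3,340 MB → 3.340 GB.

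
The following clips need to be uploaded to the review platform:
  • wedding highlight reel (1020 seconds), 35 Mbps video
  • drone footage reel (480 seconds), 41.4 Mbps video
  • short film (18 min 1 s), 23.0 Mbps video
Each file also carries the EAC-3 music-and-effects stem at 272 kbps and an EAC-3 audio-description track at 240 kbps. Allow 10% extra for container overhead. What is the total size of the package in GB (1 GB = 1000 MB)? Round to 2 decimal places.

Audio total: 272 + 240 = 512 kbps = 0.512 Mbps.
wedding highlight reel: 35.512 Mbps × 1020 s × 1.10 = 39844.5 Mb
drone footage reel: 41.912 Mbps × 480 s × 1.10 = 22129.5 Mb
short film: 23.512 Mbps × 1081 s × 1.10 = 27958.1 Mb
Total: 89932.1 Mb = 11241.5 MB.
= 11.24 GB.

11.24 GB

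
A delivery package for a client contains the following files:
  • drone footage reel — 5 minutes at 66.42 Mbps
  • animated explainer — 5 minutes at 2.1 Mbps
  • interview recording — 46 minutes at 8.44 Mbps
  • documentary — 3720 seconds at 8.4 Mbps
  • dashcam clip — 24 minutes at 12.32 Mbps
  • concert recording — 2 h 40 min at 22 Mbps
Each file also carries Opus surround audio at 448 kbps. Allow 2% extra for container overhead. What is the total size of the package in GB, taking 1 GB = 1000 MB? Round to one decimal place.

39.8 GB

Audio: 448 kbps = 0.448 Mbps.
drone footage reel: 66.868 Mbps × 300 s × 1.02 = 20461.6 Mb
animated explainer: 2.548 Mbps × 300 s × 1.02 = 779.7 Mb
interview recording: 8.888 Mbps × 2760 s × 1.02 = 25021.5 Mb
documentary: 8.848 Mbps × 3720 s × 1.02 = 33572.9 Mb
dashcam clip: 12.768 Mbps × 1440 s × 1.02 = 18753.6 Mb
concert recording: 22.448 Mbps × 9600 s × 1.02 = 219810.8 Mb
Total: 318400.1 Mb = 39800.0 MB.
= 39.80 GB.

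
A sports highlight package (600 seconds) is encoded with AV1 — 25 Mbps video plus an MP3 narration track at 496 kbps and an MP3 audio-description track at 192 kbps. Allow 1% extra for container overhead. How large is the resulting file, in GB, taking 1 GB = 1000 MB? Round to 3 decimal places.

Audio total: 496 + 192 = 688 kbps = 0.688 Mbps.
Total bitrate: 25 + 0.688 = 25.688 Mbps.
Stream data: 25.688 Mbps × 600 s = 15412.8 Mb.
With 1% container overhead: ×1.01.
15,567 Mb ÷ 8 = 1,946 MB → 1.946 GB.

1.946 GB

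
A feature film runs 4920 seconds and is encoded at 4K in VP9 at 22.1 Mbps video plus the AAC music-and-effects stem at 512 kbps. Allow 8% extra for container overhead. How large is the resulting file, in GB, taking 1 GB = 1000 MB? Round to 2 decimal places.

15.02 GB

Audio: 512 kbps = 0.512 Mbps.
Total bitrate: 22.1 + 0.512 = 22.612 Mbps.
Stream data: 22.612 Mbps × 4920 s = 111251.0 Mb.
With 8% container overhead: ×1.08.
120,151 Mb ÷ 8 = 15,019 MB → 15.02 GB.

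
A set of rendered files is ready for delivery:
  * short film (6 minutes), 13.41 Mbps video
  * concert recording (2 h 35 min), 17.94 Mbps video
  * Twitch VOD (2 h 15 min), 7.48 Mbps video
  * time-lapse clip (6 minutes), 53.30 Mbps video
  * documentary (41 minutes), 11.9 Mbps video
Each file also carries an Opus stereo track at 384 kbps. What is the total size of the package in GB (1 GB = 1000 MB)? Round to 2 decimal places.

Audio: 384 kbps = 0.384 Mbps.
short film: 13.794 Mbps × 360 s = 4965.8 Mb
concert recording: 18.324 Mbps × 9300 s = 170413.2 Mb
Twitch VOD: 7.864 Mbps × 8100 s = 63698.4 Mb
time-lapse clip: 53.684 Mbps × 360 s = 19326.2 Mb
documentary: 12.284 Mbps × 2460 s = 30218.6 Mb
Total: 288622.3 Mb = 36077.8 MB.
= 36.08 GB.

36.08 GB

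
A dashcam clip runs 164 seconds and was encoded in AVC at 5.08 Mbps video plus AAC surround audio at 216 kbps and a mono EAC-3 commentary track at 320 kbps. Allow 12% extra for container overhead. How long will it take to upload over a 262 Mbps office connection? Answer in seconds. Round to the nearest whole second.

Audio total: 216 + 320 = 536 kbps = 0.536 Mbps.
Total bitrate: 5.616 Mbps.
File: 5.616 Mbps × 164 s = 921.0 Mb.
With 12% container overhead: ×1.12. → 1031.5 Mb.
At 262 Mbps: 1031.5 / 262 = 3.9 s ≈ 3.94 seconds.

4 seconds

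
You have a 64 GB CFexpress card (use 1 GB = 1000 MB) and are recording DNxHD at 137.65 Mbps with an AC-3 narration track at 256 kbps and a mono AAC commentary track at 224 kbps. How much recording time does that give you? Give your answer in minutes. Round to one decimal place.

Audio total: 256 + 224 = 480 kbps = 0.480 Mbps.
Total bitrate: 137.65 + 0.480 = 138.130 Mbps.
Capacity: 64 GB = 512,000 Mb.
Recording time: 512,000 / 138.130 = 3,707 s ≈ 61.8 minutes.

61.8 minutes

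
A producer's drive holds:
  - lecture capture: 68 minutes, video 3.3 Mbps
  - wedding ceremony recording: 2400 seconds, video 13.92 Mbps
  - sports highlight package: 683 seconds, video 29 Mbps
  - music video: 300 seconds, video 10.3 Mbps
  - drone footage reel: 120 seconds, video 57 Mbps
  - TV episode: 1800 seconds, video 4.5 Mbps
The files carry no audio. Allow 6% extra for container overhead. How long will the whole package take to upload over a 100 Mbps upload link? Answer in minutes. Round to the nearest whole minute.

15 minutes

lecture capture: 3.300 Mbps × 4080 s × 1.06 = 14271.8 Mb
wedding ceremony recording: 13.920 Mbps × 2400 s × 1.06 = 35412.5 Mb
sports highlight package: 29.000 Mbps × 683 s × 1.06 = 20995.4 Mb
music video: 10.300 Mbps × 300 s × 1.06 = 3275.4 Mb
drone footage reel: 57.000 Mbps × 120 s × 1.06 = 7250.4 Mb
TV episode: 4.500 Mbps × 1800 s × 1.06 = 8586.0 Mb
Total: 89791.5 Mb = 11223.9 MB.
At 100 Mbps: 89791.5 / 100 = 898 s ≈ 15 minutes.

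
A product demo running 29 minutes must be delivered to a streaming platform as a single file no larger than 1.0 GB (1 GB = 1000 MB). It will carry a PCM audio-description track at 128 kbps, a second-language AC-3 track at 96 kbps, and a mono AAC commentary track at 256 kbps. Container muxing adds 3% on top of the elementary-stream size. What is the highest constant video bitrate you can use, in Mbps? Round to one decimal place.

Budget: 1.0 GB = 8000.0 Mb.
Stream payload after overhead: 8000.0 / 1.03 = 7767.0 Mb.
29 min = 1740 s
Total bitrate budget: 7767.0 Mb / 1740 s = 4.464 Mbps.
Audio total: 128 + 96 + 256 = 480 kbps = 0.480 Mbps.
Video: 4.464 − 0.480 = 3.984 Mbps.

4.0 Mbps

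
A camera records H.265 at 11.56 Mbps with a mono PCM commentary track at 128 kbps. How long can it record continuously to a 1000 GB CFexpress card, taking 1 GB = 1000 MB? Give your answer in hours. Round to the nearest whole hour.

190 hours

Audio: 128 kbps = 0.128 Mbps.
Total bitrate: 11.56 + 0.128 = 11.688 Mbps.
Capacity: 1000 GB = 8,000,000 Mb.
Recording time: 8,000,000 / 11.688 = 684,463 s ≈ 190 hours.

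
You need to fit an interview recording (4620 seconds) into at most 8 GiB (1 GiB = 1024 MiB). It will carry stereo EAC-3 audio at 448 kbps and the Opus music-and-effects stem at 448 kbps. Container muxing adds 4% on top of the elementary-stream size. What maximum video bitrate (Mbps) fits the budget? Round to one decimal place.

13.4 Mbps

Budget: 8 GiB = 68719.5 Mb.
Stream payload after overhead: 68719.5 / 1.04 = 66076.4 Mb.
Total bitrate budget: 66076.4 Mb / 4620 s = 14.302 Mbps.
Audio total: 448 + 448 = 896 kbps = 0.896 Mbps.
Video: 14.302 − 0.896 = 13.406 Mbps.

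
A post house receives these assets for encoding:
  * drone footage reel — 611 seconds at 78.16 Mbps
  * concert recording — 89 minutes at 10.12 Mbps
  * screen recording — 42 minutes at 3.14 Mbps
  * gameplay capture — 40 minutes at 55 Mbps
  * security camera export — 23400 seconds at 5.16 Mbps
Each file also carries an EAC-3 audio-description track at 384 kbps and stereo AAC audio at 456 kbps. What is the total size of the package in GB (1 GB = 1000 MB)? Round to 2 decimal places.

Audio total: 384 + 456 = 840 kbps = 0.840 Mbps.
drone footage reel: 79.000 Mbps × 611 s = 48269.0 Mb
concert recording: 10.960 Mbps × 5340 s = 58526.4 Mb
screen recording: 3.980 Mbps × 2520 s = 10029.6 Mb
gameplay capture: 55.840 Mbps × 2400 s = 134016.0 Mb
security camera export: 6.000 Mbps × 23400 s = 140400.0 Mb
Total: 391241.0 Mb = 48905.1 MB.
= 48.91 GB.

48.91 GB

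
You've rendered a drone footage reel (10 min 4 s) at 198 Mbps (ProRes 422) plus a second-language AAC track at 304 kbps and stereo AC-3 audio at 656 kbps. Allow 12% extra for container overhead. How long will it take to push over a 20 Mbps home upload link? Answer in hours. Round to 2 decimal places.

1.87 hours

10 min 4 s = 604 s
Audio total: 304 + 656 = 960 kbps = 0.960 Mbps.
Total bitrate: 198.960 Mbps.
File: 198.960 Mbps × 604 s = 120171.8 Mb.
With 12% container overhead: ×1.12. → 134592.5 Mb.
At 20 Mbps: 134592.5 / 20 = 6729.6 s ≈ 1.87 hours.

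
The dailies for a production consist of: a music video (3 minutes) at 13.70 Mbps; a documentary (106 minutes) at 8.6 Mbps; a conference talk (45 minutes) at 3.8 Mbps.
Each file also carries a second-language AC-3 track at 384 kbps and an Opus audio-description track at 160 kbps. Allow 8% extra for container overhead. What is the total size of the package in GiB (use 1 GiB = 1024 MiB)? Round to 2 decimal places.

9.11 GiB

Audio total: 384 + 160 = 544 kbps = 0.544 Mbps.
music video: 14.244 Mbps × 180 s × 1.08 = 2769.0 Mb
documentary: 9.144 Mbps × 6360 s × 1.08 = 62808.3 Mb
conference talk: 4.344 Mbps × 2700 s × 1.08 = 12667.1 Mb
Total: 78244.4 Mb = 9780.6 MB.
= 9.109 GiB.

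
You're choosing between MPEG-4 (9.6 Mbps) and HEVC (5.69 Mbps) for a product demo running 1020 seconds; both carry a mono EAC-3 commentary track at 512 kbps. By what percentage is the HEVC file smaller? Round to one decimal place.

38.7%

Audio: 512 kbps = 0.512 Mbps.
MPEG-4: 10.112 Mbps × 1020 s = 10314.2 Mb = 1.289 GB.
HEVC: 6.202 Mbps × 1020 s = 6326.0 Mb = 0.791 GB.
Reduction: (1 − 0.791/1.289) × 100 = 38.67%.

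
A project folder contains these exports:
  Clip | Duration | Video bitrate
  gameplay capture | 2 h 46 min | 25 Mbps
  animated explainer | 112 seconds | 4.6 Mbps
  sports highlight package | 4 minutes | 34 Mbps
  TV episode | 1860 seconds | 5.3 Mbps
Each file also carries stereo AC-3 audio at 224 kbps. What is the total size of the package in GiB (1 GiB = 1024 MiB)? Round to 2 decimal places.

31.46 GiB

Audio: 224 kbps = 0.224 Mbps.
gameplay capture: 25.224 Mbps × 9960 s = 251231.0 Mb
animated explainer: 4.824 Mbps × 112 s = 540.3 Mb
sports highlight package: 34.224 Mbps × 240 s = 8213.8 Mb
TV episode: 5.524 Mbps × 1860 s = 10274.6 Mb
Total: 270259.7 Mb = 33782.5 MB.
= 31.46 GiB.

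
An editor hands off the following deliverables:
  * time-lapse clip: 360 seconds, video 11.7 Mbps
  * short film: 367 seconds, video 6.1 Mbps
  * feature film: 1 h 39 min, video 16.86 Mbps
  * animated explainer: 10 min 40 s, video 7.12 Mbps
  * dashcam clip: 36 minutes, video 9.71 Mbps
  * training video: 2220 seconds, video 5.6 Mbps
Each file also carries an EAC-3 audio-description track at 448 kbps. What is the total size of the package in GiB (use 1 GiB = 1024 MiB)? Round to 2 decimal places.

Audio: 448 kbps = 0.448 Mbps.
time-lapse clip: 12.148 Mbps × 360 s = 4373.3 Mb
short film: 6.548 Mbps × 367 s = 2403.1 Mb
feature film: 17.308 Mbps × 5940 s = 102809.5 Mb
animated explainer: 7.568 Mbps × 640 s = 4843.5 Mb
dashcam clip: 10.158 Mbps × 2160 s = 21941.3 Mb
training video: 6.048 Mbps × 2220 s = 13426.6 Mb
Total: 149797.3 Mb = 18724.7 MB.
= 17.44 GiB.

17.44 GiB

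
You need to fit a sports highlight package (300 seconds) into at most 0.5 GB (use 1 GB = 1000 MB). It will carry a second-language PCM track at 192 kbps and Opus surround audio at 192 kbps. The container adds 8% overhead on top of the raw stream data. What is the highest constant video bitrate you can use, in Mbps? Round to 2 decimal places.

11.96 Mbps

Budget: 0.5 GB = 4000.0 Mb.
Stream payload after overhead: 4000.0 / 1.08 = 3703.7 Mb.
Total bitrate budget: 3703.7 Mb / 300 s = 12.346 Mbps.
Audio total: 192 + 192 = 384 kbps = 0.384 Mbps.
Video: 12.346 − 0.384 = 11.962 Mbps.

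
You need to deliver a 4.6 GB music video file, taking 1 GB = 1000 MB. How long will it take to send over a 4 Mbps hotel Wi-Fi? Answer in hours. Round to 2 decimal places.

2.56 hours

File: 4.6 GB = 36800.0 Mb.
At 4 Mbps: 36800.0 / 4 = 9200.0 s ≈ 2.56 hours.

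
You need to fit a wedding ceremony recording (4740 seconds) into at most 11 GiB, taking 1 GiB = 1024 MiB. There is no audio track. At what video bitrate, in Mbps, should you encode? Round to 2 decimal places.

19.93 Mbps

Budget: 11 GiB = 94489.3 Mb.
Total bitrate budget: 94489.3 Mb / 4740 s = 19.934 Mbps.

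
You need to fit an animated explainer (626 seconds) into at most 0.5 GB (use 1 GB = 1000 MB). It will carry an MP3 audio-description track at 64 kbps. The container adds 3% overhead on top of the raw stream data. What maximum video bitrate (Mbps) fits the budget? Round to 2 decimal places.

6.14 Mbps

Budget: 0.5 GB = 4000.0 Mb.
Stream payload after overhead: 4000.0 / 1.03 = 3883.5 Mb.
Total bitrate budget: 3883.5 Mb / 626 s = 6.204 Mbps.
Audio: 64 kbps = 0.064 Mbps.
Video: 6.204 − 0.064 = 6.140 Mbps.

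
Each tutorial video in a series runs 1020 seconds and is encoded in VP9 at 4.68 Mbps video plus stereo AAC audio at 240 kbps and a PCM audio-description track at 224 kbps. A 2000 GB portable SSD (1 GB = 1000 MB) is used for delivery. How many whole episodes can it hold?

3049

Audio total: 240 + 224 = 464 kbps = 0.464 Mbps.
Total bitrate: 5.144 Mbps.
Per item: 5.144 Mbps × 1020 s = 5,247 Mb = 655.9 MB.
Capacity: 2000 GB = 16,000,000 Mb; 3049.43 items → 3049 complete.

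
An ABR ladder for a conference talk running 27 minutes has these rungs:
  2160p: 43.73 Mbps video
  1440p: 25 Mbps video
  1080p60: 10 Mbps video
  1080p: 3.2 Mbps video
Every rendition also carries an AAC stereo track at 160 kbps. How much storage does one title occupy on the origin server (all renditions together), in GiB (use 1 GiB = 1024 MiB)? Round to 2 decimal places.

27 min = 1620 s
Audio: 160 kbps = 0.160 Mbps.
Sum of rendition bitrates: (43.73+0.160) + (25+0.160) + (10+0.160) + (3.2+0.160) = 82.570 Mbps.
× 1620 s = 133,763 Mb = 16,720 MB = 15.57 GiB.

15.57 GiB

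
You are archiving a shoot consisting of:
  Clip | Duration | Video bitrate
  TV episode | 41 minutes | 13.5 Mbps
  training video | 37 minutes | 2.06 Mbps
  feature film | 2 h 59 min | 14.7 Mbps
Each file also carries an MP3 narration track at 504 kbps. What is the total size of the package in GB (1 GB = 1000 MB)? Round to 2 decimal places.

Audio: 504 kbps = 0.504 Mbps.
TV episode: 14.004 Mbps × 2460 s = 34449.8 Mb
training video: 2.564 Mbps × 2220 s = 5692.1 Mb
feature film: 15.204 Mbps × 10740 s = 163291.0 Mb
Total: 203432.9 Mb = 25429.1 MB.
= 25.43 GB.

25.43 GB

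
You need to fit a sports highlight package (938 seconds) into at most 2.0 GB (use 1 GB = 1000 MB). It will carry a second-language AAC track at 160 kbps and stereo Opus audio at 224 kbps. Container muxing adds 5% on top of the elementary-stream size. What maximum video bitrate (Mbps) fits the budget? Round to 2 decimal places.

Budget: 2.0 GB = 16000.0 Mb.
Stream payload after overhead: 16000.0 / 1.05 = 15238.1 Mb.
Total bitrate budget: 15238.1 Mb / 938 s = 16.245 Mbps.
Audio total: 160 + 224 = 384 kbps = 0.384 Mbps.
Video: 16.245 − 0.384 = 15.861 Mbps.

15.86 Mbps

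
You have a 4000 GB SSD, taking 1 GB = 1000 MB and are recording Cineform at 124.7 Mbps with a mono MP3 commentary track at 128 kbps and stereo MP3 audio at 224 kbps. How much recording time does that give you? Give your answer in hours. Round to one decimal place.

71.1 hours

Audio total: 128 + 224 = 352 kbps = 0.352 Mbps.
Total bitrate: 124.7 + 0.352 = 125.052 Mbps.
Capacity: 4000 GB = 32,000,000 Mb.
Recording time: 32,000,000 / 125.052 = 255,894 s ≈ 71.1 hours.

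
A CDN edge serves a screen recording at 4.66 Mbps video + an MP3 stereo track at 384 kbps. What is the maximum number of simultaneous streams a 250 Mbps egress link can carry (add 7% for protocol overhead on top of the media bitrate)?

Audio: 384 kbps = 0.384 Mbps.
Per-viewer media rate: 5.044 Mbps.
On the wire with 7% overhead: 5.397 Mbps.
250 Mbps = 250.0 Mbps; 250.0 / 5.397 = 46.32 → 46 viewers.

46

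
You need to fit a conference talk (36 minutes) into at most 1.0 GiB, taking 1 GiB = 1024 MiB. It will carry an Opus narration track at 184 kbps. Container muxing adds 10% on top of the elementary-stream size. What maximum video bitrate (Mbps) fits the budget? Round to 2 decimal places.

Budget: 1.0 GiB = 8589.9 Mb.
Stream payload after overhead: 8589.9 / 1.10 = 7809.0 Mb.
36 min = 2160 s
Total bitrate budget: 7809.0 Mb / 2160 s = 3.615 Mbps.
Audio: 184 kbps = 0.184 Mbps.
Video: 3.615 − 0.184 = 3.431 Mbps.

3.43 Mbps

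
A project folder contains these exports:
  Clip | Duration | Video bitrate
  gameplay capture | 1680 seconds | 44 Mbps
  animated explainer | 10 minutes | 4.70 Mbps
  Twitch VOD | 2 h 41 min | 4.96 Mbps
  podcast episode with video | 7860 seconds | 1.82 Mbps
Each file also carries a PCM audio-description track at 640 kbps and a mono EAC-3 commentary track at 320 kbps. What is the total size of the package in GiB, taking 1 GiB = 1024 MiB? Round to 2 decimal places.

Audio total: 640 + 320 = 960 kbps = 0.960 Mbps.
gameplay capture: 44.960 Mbps × 1680 s = 75532.8 Mb
animated explainer: 5.660 Mbps × 600 s = 3396.0 Mb
Twitch VOD: 5.920 Mbps × 9660 s = 57187.2 Mb
podcast episode with video: 2.780 Mbps × 7860 s = 21850.8 Mb
Total: 157966.8 Mb = 19745.8 MB.
= 18.39 GiB.

18.39 GiB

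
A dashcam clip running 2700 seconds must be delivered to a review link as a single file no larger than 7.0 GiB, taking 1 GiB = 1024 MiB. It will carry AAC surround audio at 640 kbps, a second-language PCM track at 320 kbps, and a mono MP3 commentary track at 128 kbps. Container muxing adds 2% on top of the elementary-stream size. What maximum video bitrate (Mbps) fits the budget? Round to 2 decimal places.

20.75 Mbps

Budget: 7.0 GiB = 60129.5 Mb.
Stream payload after overhead: 60129.5 / 1.02 = 58950.5 Mb.
Total bitrate budget: 58950.5 Mb / 2700 s = 21.834 Mbps.
Audio total: 640 + 320 + 128 = 1088 kbps = 1.088 Mbps.
Video: 21.834 − 1.088 = 20.746 Mbps.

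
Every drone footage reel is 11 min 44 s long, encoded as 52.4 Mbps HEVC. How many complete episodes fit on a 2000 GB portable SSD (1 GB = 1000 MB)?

11 min 44 s = 704 s
Per item: 52.400 Mbps × 704 s = 36,890 Mb = 4,611 MB.
Capacity: 2000 GB = 16,000,000 Mb; 433.73 items → 433 complete.

433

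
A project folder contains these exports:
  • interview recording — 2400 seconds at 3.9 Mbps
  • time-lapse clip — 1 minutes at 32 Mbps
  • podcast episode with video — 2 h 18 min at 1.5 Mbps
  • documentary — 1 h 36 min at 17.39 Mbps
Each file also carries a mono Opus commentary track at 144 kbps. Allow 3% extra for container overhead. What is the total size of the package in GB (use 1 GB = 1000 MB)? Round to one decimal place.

16.3 GB

Audio: 144 kbps = 0.144 Mbps.
interview recording: 4.044 Mbps × 2400 s × 1.03 = 9996.8 Mb
time-lapse clip: 32.144 Mbps × 60 s × 1.03 = 1986.5 Mb
podcast episode with video: 1.644 Mbps × 8280 s × 1.03 = 14020.7 Mb
documentary: 17.534 Mbps × 5760 s × 1.03 = 104025.7 Mb
Total: 130029.7 Mb = 16253.7 MB.
= 16.25 GB.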